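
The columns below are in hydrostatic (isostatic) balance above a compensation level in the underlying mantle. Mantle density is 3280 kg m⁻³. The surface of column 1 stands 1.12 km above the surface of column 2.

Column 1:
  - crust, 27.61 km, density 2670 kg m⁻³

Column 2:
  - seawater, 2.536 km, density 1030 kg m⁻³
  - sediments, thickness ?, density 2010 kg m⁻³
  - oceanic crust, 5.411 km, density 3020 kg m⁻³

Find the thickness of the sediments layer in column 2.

Take the compensation level at the base of the deeper column (depth z_c below the surface of column 1) and equate Σ ρ_i t_i down to z_c; mantle fills any gap and the z_c terms cancel.
Column 1: 27.61×2670 + (z_c − 27.61)×3280
Column 2: 1.12×0 + 2.536×1030 + x×2010 + 5.411×3020 + (z_c − 1.12 − 7.947 − x)×3280
The z_c×3280 term appears on both sides and cancels. Collect the known terms of each column as K = Σ(ρt)_known − 3280 × (depth of known layers): K_1 = 73718.7 − 3280×27.61 = −16842.1; K_2 = 18953.3 − 3280×(1.12 + 7.947) = −10786.46.
Balance: K_1 = K_2 − x×(3280 − 2010), so x = (K_2 − K_1)/(3280 − 2010) = 6055.64/1270 = 4.77 km.

4.77 km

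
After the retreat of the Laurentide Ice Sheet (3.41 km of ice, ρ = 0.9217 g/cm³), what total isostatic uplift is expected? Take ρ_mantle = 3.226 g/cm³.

0.974 km

Removing the load lets mantle flow back in; uplift u satisfies ρ_ice t = ρ_m u.
u = t ρ_ice/ρ_m = 3.41 km × 0.9217/3.226 = 0.974 km.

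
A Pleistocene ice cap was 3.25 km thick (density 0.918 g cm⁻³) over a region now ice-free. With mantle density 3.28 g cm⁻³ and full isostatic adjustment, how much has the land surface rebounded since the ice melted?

Removing the load lets mantle flow back in; uplift u satisfies ρ_ice t = ρ_m u.
u = t ρ_ice/ρ_m = 3.25 km × 0.918/3.28 = 0.91 km.

0.91 km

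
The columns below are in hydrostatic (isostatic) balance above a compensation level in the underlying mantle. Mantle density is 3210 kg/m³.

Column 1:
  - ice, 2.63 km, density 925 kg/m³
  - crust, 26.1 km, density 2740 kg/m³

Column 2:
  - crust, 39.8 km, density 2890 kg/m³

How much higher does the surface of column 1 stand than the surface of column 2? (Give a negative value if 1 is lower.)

1.73 km

For any compensation level in the mantle, the mantle terms cancel and isostasy reduces to e = (Σt_1 − Σt_2) − (Σ(ρt)_1 − Σ(ρt)_2) / ρ_m.
Σt_1 = 28.73 km; Σt_2 = 39.8 km; Σ(ρt)_1 = 73946.75; Σ(ρt)_2 = 115022 (in km·kg/m³).
e = (28.73 − 39.8) − (73946.75 − 115022) / 3210 = 1.73 km.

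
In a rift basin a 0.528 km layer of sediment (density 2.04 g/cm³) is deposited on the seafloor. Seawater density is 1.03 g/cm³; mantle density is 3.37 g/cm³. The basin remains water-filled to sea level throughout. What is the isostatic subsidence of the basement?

Submarine loading: the sediment displaces seawater, and the subsidence is in turn flooded, so s (ρ_m − ρ_w) = t (ρ_sed − ρ_w).
s = 0.528 km × (2.04 − 1.03) / (3.37 − 1.03) = 0.228 km.

0.228 km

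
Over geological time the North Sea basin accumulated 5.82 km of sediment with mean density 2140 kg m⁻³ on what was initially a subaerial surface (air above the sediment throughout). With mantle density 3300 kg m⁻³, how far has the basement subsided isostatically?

3.77 km

Subaerial load: s = t ρ_sed / ρ_m = 5.82 km × 2140/3300 = 3.77 km.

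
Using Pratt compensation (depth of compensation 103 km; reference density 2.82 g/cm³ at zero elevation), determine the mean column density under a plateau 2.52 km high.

2.75 g/cm³

Pratt balance: ρ_ref D = ρ (D + h).
ρ = ρ_ref D/(D + h) = 2.82 × 103 km/(103 km + 2.52 km) = 2.75 g/cm³.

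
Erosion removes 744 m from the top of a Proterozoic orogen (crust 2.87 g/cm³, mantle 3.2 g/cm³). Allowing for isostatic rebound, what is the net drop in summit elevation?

Rebound u = e ρ_c/ρ_m = 744 m × 2.87/3.2 = 667.3 m.
Net surface drop = e − u = 744 m − 667.3 m = e (ρ_m − ρ_c)/ρ_m = 76.7 m.

76.7 m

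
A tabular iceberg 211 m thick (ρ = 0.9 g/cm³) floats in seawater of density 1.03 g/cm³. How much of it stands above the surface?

26.6 m

Floating equilibrium: submerged depth d = t ρ_obj/ρ_fluid = 211 m × 0.9/1.03 = 184.4 m.
Freeboard = t − d = 211 m − 184.4 m = 26.6 m.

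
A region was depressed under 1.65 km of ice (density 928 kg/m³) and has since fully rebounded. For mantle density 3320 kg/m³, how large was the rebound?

Removing the load lets mantle flow back in; uplift u satisfies ρ_ice t = ρ_m u.
u = t ρ_ice/ρ_m = 1.65 km × 928/3320 = 0.461 km.

0.461 km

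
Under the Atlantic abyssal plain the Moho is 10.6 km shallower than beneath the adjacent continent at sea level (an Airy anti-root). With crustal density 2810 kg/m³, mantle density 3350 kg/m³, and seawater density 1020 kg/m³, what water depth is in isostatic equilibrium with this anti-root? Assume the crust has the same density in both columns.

3.2 km

Replacing a thickness d of crust by seawater at the top must be balanced by replacing crust with mantle at the base: d (ρ_c − ρ_w) = a (ρ_m − ρ_c).
d = a (ρ_m − ρ_c)/(ρ_c − ρ_w) = 10.6 km × 540/1790 = 3.2 km.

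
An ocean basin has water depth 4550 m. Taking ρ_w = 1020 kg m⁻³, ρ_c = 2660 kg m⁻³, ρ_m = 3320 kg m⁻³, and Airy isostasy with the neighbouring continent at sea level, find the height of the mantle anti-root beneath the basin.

11300 m

By Archimedes' principle applied to the lithosphere: replacing crust with seawater at the top is compensated by replacing crust with mantle at the base: d (ρ_c − ρ_w) = a (ρ_m − ρ_c).
a = d (ρ_c − ρ_w)/(ρ_m − ρ_c) = 4550 m × 1640/660 = 11300 m.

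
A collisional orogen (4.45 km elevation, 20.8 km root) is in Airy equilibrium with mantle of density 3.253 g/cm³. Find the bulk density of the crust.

2.68 g/cm³

ρ_c h = (ρ_m − ρ_c) r → ρ_c (h + r) = ρ_m r → ρ_c = ρ_m r / (h + r).
ρ_c = 3.253 × 20.8 km / (4.45 km + 20.8 km) = 2.68 g/cm³.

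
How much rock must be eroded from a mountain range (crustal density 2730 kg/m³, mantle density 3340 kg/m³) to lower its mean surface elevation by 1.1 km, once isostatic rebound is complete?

6.02 km

Net drop Δ = e − u = e − e ρ_c/ρ_m = e (ρ_m − ρ_c)/ρ_m.
e = Δ ρ_m/(ρ_m − ρ_c) = 1.1 km × 3340/610 = 6.02 km.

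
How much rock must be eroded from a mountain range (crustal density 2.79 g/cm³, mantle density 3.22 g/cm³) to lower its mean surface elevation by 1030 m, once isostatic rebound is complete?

7710 m

Net drop Δ = e − u = e − e ρ_c/ρ_m = e (ρ_m − ρ_c)/ρ_m.
e = Δ ρ_m/(ρ_m − ρ_c) = 1030 m × 3.22/0.43 = 7710 m.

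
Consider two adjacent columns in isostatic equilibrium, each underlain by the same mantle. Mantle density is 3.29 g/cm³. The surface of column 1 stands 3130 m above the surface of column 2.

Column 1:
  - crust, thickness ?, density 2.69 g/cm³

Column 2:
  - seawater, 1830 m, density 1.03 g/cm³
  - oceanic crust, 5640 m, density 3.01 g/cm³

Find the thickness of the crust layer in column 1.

26700 m

Take the compensation level at the base of the deeper column (depth z_c below the surface of column 1) and equate Σ ρ_i t_i down to z_c; mantle fills any gap and the z_c terms cancel.
Column 1: x×2.69 + (z_c − 0 − x)×3.29
Column 2: 3130×0 + 1830×1.03 + 5640×3.01 + (z_c − 3130 − 7470)×3.29
The z_c×3.29 term appears on both sides and cancels. Collect the known terms of each column as K = Σ(ρt)_known − 3.29 × (depth of known layers): K_1 = 0 − 3.29×0 = 0; K_2 = 18861.3 − 3.29×(3130 + 7470) = −16012.7.
Balance: K_1 − x×(3.29 − 2.69) = K_2, so x = (K_1 − K_2)/(3.29 − 2.69) = 16012.7/0.6 = 26700 m.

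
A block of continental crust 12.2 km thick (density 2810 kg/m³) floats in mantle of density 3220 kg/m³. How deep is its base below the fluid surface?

Draft d = t ρ_obj/ρ_fluid = 12.2 km × 2810/3220 = 10.6 km.

10.6 km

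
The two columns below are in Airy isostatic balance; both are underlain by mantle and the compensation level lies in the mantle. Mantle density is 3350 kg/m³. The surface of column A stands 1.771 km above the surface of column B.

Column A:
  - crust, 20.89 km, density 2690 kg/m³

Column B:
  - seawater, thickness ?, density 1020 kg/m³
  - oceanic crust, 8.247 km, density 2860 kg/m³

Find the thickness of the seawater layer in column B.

Take the compensation level at the base of the deeper column (depth z_c below the surface of column A) and equate Σ ρ_i t_i down to z_c; mantle fills any gap and the z_c terms cancel.
Column A: 20.89×2690 + (z_c − 20.89)×3350
Column B: 1.771×0 + x×1020 + 8.247×2860 + (z_c − 1.771 − 8.247 − x)×3350
The z_c×3350 term appears on both sides and cancels. Collect the known terms of each column as K = Σ(ρt)_known − 3350 × (depth of known layers): K_A = 56194.1 − 3350×20.89 = −13787.4; K_B = 23586.42 − 3350×(1.771 + 8.247) = −9973.88.
Balance: K_A = K_B − x×(3350 − 1020), so x = (K_B − K_A)/(3350 − 1020) = 3813.52/2330 = 1.64 km.

1.64 km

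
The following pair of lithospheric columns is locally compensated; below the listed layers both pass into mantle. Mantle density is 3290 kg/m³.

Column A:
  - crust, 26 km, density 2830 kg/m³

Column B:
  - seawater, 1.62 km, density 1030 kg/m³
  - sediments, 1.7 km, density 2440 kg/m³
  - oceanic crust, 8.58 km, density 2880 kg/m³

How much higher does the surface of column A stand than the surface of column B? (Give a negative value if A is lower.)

1.01 km

For any compensation level in the mantle, the mantle terms cancel and isostasy reduces to e = (Σt_A − Σt_B) − (Σ(ρt)_A − Σ(ρt)_B) / ρ_m.
Σt_A = 26 km; Σt_B = 11.9 km; Σ(ρt)_A = 73580; Σ(ρt)_B = 30527 (in km·kg/m³).
e = (26 − 11.9) − (73580 − 30527) / 3290 = 1.01 km.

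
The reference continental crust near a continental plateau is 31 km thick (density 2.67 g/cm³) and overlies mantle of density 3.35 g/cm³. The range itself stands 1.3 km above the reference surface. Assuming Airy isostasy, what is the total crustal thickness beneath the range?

37.4 km

Root depth r = h ρ_c / (ρ_m − ρ_c) = 1.3 km × 2.67 / 0.68 = 5.104 km.
Total thickness = T + h + r = 31 km + 1.3 km + 5.104 km = 37.4 km.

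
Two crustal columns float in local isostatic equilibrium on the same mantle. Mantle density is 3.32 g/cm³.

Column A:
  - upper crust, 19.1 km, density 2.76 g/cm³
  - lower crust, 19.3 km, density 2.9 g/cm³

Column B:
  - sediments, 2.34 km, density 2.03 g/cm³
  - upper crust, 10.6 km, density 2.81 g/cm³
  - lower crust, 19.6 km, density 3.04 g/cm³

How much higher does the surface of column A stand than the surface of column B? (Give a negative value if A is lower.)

For any compensation level in the mantle, the mantle terms cancel and isostasy reduces to e = (Σt_A − Σt_B) − (Σ(ρt)_A − Σ(ρt)_B) / ρ_m.
Σt_A = 38.4 km; Σt_B = 32.54 km; Σ(ρt)_A = 108.686; Σ(ρt)_B = 94.1202 (in km·g/cm³).
e = (38.4 − 32.54) − (108.686 − 94.1202) / 3.32 = 1.47 km.

1.47 km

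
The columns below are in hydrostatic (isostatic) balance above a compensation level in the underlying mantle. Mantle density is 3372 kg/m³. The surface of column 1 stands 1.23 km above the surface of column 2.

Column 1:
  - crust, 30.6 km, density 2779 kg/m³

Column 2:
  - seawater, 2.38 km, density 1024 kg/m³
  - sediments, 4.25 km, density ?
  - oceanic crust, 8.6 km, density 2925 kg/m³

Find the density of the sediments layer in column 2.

Take the compensation level at the base of the deeper column (depth z_c below the surface of column 1) and equate Σ ρ_i t_i down to z_c; mantle fills any gap and the z_c terms cancel.
Column 1: 30.6×2779 + (z_c − 30.6)×3372
Column 2: 1.23×0 + 2.38×1024 + 4.25×ρ + 8.6×2925 + (z_c − 1.23 − 15.23)×3372
The z_c×3372 term appears on both sides and cancels. Collect the known terms of each column as K = Σ(ρt)_known − 3372 × (depth of known layers): K_1 = 85037.4 − 3372×30.6 = −18145.8; K_2 = 27592.12 − 3372×(1.23 + 15.23) = −27911.
Balance: K_1 = K_2 + 4.25×ρ, so ρ = (K_1 − K_2)/4.25 = 9765.2/4.25 = 2300 kg/m³.

2300 kg/m³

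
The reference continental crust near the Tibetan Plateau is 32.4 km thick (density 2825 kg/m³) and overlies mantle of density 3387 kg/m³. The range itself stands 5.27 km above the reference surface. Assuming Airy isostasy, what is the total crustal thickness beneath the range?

Root depth r = h ρ_c / (ρ_m − ρ_c) = 5.27 km × 2825 / 562 = 26.49 km.
Total thickness = T + h + r = 32.4 km + 5.27 km + 26.49 km = 64.2 km.

64.2 km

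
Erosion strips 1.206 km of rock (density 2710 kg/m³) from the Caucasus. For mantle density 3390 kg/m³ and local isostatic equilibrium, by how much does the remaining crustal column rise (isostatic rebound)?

0.964 km

Unloading: uplift u = e ρ_c/ρ_m = 1.206 km × 2710/3390 = 0.964 km.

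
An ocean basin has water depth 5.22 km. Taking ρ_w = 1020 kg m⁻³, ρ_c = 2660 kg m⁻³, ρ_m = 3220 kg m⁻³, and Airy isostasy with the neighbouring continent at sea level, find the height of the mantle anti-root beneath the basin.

Equating mass per unit area of the two columns: replacing crust with seawater at the top is compensated by replacing crust with mantle at the base: d (ρ_c − ρ_w) = a (ρ_m − ρ_c).
a = d (ρ_c − ρ_w)/(ρ_m − ρ_c) = 5.22 km × 1640/560 = 15.3 km.

15.3 km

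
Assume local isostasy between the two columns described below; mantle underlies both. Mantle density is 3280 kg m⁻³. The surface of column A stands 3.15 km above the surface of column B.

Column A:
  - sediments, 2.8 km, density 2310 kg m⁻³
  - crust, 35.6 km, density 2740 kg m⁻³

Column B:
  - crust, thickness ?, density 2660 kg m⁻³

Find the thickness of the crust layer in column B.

18.7 km

Take the compensation level at the base of the deeper column (depth z_c below the surface of column A) and equate Σ ρ_i t_i down to z_c; mantle fills any gap and the z_c terms cancel.
Column A: 2.8×2310 + 35.6×2740 + (z_c − 38.4)×3280
Column B: 3.15×0 + x×2660 + (z_c − 3.15 − 0 − x)×3280
The z_c×3280 term appears on both sides and cancels. Collect the known terms of each column as K = Σ(ρt)_known − 3280 × (depth of known layers): K_A = 104012 − 3280×38.4 = −21940; K_B = 0 − 3280×(3.15 + 0) = −10332.
Balance: K_A = K_B − x×(3280 − 2660), so x = (K_B − K_A)/(3280 − 2660) = 11608/620 = 18.7 km.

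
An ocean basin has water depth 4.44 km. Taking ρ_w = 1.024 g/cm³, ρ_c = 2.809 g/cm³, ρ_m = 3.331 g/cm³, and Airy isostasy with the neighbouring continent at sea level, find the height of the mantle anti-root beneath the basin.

Balancing pressure at the compensation depth: replacing crust with seawater at the top is compensated by replacing crust with mantle at the base: d (ρ_c − ρ_w) = a (ρ_m − ρ_c).
a = d (ρ_c − ρ_w)/(ρ_m − ρ_c) = 4.44 km × 1.785/0.522 = 15.2 km.

15.2 km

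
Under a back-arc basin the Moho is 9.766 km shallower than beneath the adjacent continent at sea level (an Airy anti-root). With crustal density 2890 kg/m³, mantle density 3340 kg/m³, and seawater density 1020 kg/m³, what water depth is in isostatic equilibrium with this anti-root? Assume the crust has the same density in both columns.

2.35 km

Replacing a thickness d of crust by seawater at the top must be balanced by replacing crust with mantle at the base: d (ρ_c − ρ_w) = a (ρ_m − ρ_c).
d = a (ρ_m − ρ_c)/(ρ_c − ρ_w) = 9.766 km × 450/1870 = 2.35 km.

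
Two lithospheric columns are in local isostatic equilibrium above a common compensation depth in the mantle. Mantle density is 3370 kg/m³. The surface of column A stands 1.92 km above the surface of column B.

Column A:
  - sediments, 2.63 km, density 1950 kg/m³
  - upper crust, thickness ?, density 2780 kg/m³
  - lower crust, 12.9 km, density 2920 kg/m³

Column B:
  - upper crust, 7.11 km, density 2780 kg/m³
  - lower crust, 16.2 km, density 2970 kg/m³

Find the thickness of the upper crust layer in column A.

Take the compensation level at the base of the deeper column (depth z_c below the surface of column A) and equate Σ ρ_i t_i down to z_c; mantle fills any gap and the z_c terms cancel.
Column A: 2.63×1950 + x×2780 + 12.9×2920 + (z_c − 15.53 − x)×3370
Column B: 1.92×0 + 7.11×2780 + 16.2×2970 + (z_c − 1.92 − 23.31)×3370
The z_c×3370 term appears on both sides and cancels. Collect the known terms of each column as K = Σ(ρt)_known − 3370 × (depth of known layers): K_A = 42796.5 − 3370×15.53 = −9539.6; K_B = 67879.8 − 3370×(1.92 + 23.31) = −17145.3.
Balance: K_A − x×(3370 − 2780) = K_B, so x = (K_A − K_B)/(3370 − 2780) = 7605.7/590 = 12.9 km.

12.9 km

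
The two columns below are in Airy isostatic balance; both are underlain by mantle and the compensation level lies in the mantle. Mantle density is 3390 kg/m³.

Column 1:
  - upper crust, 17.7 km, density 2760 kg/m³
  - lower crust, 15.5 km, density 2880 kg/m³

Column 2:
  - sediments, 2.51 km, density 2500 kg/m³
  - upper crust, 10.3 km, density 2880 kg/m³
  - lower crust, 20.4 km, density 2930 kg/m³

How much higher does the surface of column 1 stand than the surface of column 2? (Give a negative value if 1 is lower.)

0.645 km

For any compensation level in the mantle, the mantle terms cancel and isostasy reduces to e = (Σt_1 − Σt_2) − (Σ(ρt)_1 − Σ(ρt)_2) / ρ_m.
Σt_1 = 33.2 km; Σt_2 = 33.21 km; Σ(ρt)_1 = 93492; Σ(ρt)_2 = 95711 (in km·kg/m³).
e = (33.2 − 33.21) − (93492 − 95711) / 3390 = 0.645 km.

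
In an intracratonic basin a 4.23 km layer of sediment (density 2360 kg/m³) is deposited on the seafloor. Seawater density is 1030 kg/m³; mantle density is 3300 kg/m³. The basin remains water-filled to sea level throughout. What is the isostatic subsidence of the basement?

Submarine loading: the sediment displaces seawater, and the subsidence is in turn flooded, so s (ρ_m − ρ_w) = t (ρ_sed − ρ_w).
s = 4.23 km × (2360 − 1030) / (3300 − 1030) = 2.48 km.

2.48 km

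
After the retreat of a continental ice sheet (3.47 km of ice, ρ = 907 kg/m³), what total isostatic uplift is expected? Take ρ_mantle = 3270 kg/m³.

0.962 km

Removing the load lets mantle flow back in; uplift u satisfies ρ_ice t = ρ_m u.
u = t ρ_ice/ρ_m = 3.47 km × 907/3270 = 0.962 km.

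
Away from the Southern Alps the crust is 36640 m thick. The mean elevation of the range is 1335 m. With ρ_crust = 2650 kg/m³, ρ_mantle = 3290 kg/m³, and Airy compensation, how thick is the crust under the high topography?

43500 m

Root depth r = h ρ_c / (ρ_m − ρ_c) = 1335 m × 2650 / 640 = 5528 m.
Total thickness = T + h + r = 36640 m + 1335 m + 5528 m = 43500 m.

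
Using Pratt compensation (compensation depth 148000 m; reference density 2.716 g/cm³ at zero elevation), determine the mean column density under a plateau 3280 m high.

2.66 g/cm³

Pratt balance: ρ_ref D = ρ (D + h).
ρ = ρ_ref D/(D + h) = 2.716 × 148000 m/(148000 m + 3280 m) = 2.66 g/cm³.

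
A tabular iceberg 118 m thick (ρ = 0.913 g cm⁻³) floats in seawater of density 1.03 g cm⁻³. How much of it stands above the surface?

13.4 m

Floating equilibrium: submerged depth d = t ρ_obj/ρ_fluid = 118 m × 0.913/1.03 = 104.6 m.
Freeboard = t − d = 118 m − 104.6 m = 13.4 m.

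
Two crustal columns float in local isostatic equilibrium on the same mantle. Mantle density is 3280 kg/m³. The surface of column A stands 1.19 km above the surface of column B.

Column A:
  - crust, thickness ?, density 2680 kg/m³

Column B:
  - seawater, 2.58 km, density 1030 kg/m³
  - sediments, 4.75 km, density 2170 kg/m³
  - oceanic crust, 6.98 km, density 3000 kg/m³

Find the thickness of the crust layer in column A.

28.2 km

Take the compensation level at the base of the deeper column (depth z_c below the surface of column A) and equate Σ ρ_i t_i down to z_c; mantle fills any gap and the z_c terms cancel.
Column A: x×2680 + (z_c − 0 − x)×3280
Column B: 1.19×0 + 2.58×1030 + 4.75×2170 + 6.98×3000 + (z_c − 1.19 − 14.31)×3280
The z_c×3280 term appears on both sides and cancels. Collect the known terms of each column as K = Σ(ρt)_known − 3280 × (depth of known layers): K_A = 0 − 3280×0 = 0; K_B = 33904.9 − 3280×(1.19 + 14.31) = −16935.1.
Balance: K_A − x×(3280 − 2680) = K_B, so x = (K_A − K_B)/(3280 − 2680) = 16935.1/600 = 28.2 km.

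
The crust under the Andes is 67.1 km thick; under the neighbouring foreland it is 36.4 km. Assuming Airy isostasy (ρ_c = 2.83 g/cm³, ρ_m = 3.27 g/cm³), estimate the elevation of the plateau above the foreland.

4.13 km

Excess crust Δ = 67.1 km − 36.4 km = 30.7 km, split between elevation h and root r with h + r = Δ.
Airy balance ρ_c h = (ρ_m − ρ_c) r gives r = h ρ_c/(ρ_m − ρ_c), so h (1 + ρ_c/(ρ_m − ρ_c)) = Δ, i.e. h = Δ (ρ_m − ρ_c)/ρ_m.
h = 30.7 km × 0.44/3.27 = 4.13 km.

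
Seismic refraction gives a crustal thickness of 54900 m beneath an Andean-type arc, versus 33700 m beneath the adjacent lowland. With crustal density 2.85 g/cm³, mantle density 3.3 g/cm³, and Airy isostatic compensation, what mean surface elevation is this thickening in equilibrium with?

Excess crust Δ = 54900 m − 33700 m = 21200 m, split between elevation h and root r with h + r = Δ.
Airy balance ρ_c h = (ρ_m − ρ_c) r gives r = h ρ_c/(ρ_m − ρ_c), so h (1 + ρ_c/(ρ_m − ρ_c)) = Δ, i.e. h = Δ (ρ_m − ρ_c)/ρ_m.
h = 21200 m × 0.45/3.3 = 2890 m.

2890 m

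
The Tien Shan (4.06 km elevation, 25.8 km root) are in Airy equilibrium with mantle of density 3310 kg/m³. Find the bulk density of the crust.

ρ_c h = (ρ_m − ρ_c) r → ρ_c (h + r) = ρ_m r → ρ_c = ρ_m r / (h + r).
ρ_c = 3310 × 25.8 km / (4.06 km + 25.8 km) = 2860 kg/m³.

2860 kg/m³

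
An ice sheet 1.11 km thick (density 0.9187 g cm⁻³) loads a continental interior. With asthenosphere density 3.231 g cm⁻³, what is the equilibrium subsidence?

0.316 km

Balancing pressure at the compensation depth: the ice load ρ_ice t is balanced by mantle displaced below, ρ_m s.
s = t ρ_ice / ρ_m = 1.11 km × 0.9187/3.231 = 0.316 km.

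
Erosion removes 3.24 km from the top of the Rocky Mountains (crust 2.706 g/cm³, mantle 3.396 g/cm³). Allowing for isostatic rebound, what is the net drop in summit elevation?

0.658 km

Rebound u = e ρ_c/ρ_m = 3.24 km × 2.706/3.396 = 2.582 km.
Net surface drop = e − u = 3.24 km − 2.582 km = e (ρ_m − ρ_c)/ρ_m = 0.658 km.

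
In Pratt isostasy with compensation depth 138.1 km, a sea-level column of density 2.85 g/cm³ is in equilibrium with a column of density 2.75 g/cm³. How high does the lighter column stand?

5.02 km

ρ_ref D = ρ (D + h) → h = D (ρ_ref − ρ)/ρ.
h = 138.1 km × (2.85 − 2.75)/2.75 = 5.02 km.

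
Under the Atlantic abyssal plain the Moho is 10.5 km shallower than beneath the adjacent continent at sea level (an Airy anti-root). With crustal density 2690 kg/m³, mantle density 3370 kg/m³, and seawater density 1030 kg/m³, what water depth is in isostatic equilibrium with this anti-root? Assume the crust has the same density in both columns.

4.3 km

Replacing a thickness d of crust by seawater at the top must be balanced by replacing crust with mantle at the base: d (ρ_c − ρ_w) = a (ρ_m − ρ_c).
d = a (ρ_m − ρ_c)/(ρ_c − ρ_w) = 10.5 km × 680/1660 = 4.3 km.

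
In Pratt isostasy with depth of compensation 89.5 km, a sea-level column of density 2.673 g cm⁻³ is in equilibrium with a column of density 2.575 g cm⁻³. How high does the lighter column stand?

3.41 km

ρ_ref D = ρ (D + h) → h = D (ρ_ref − ρ)/ρ.
h = 89.5 km × (2.673 − 2.575)/2.575 = 3.41 km.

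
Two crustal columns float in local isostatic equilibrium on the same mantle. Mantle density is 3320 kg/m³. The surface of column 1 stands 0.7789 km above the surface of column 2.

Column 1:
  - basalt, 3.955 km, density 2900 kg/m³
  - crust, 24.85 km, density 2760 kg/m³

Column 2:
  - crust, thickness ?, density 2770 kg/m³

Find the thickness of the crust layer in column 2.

Take the compensation level at the base of the deeper column (depth z_c below the surface of column 1) and equate Σ ρ_i t_i down to z_c; mantle fills any gap and the z_c terms cancel.
Column 1: 3.955×2900 + 24.85×2760 + (z_c − 28.805)×3320
Column 2: 0.7789×0 + x×2770 + (z_c − 0.7789 − 0 − x)×3320
The z_c×3320 term appears on both sides and cancels. Collect the known terms of each column as K = Σ(ρt)_known − 3320 × (depth of known layers): K_1 = 80055.5 − 3320×28.805 = −15577.1; K_2 = 0 − 3320×(0.7789 + 0) = −2585.948.
Balance: K_1 = K_2 − x×(3320 − 2770), so x = (K_2 − K_1)/(3320 − 2770) = 12991.2/550 = 23.6 km.

23.6 km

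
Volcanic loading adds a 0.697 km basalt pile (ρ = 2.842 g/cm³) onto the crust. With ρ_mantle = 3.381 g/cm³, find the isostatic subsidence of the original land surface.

Subaerial loading: s = t ρ_load / ρ_m.
s = 0.697 km × 2.842/3.381 = 0.586 km.

0.586 km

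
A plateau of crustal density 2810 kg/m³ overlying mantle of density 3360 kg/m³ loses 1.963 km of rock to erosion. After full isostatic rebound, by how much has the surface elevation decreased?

0.321 km

Rebound u = e ρ_c/ρ_m = 1.963 km × 2810/3360 = 1.642 km.
Net surface drop = e − u = 1.963 km − 1.642 km = e (ρ_m − ρ_c)/ρ_m = 0.321 km.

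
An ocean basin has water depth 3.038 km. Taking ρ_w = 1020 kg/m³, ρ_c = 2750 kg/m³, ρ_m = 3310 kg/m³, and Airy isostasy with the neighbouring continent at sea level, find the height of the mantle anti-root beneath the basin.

9.39 km

By Archimedes' principle applied to the lithosphere: replacing crust with seawater at the top is compensated by replacing crust with mantle at the base: d (ρ_c − ρ_w) = a (ρ_m − ρ_c).
a = d (ρ_c − ρ_w)/(ρ_m − ρ_c) = 3.038 km × 1730/560 = 9.39 km.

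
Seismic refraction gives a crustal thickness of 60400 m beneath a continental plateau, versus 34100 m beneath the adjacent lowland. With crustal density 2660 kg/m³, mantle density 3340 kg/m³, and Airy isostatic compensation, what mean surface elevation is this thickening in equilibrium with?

Excess crust Δ = 60400 m − 34100 m = 26300 m, split between elevation h and root r with h + r = Δ.
Airy balance ρ_c h = (ρ_m − ρ_c) r gives r = h ρ_c/(ρ_m − ρ_c), so h (1 + ρ_c/(ρ_m − ρ_c)) = Δ, i.e. h = Δ (ρ_m − ρ_c)/ρ_m.
h = 26300 m × 680/3340 = 5350 m.

5350 m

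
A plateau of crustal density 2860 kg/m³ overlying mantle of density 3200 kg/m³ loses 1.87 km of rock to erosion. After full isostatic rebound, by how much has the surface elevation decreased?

Rebound u = e ρ_c/ρ_m = 1.87 km × 2860/3200 = 1.671 km.
Net surface drop = e − u = 1.87 km − 1.671 km = e (ρ_m − ρ_c)/ρ_m = 0.199 km.

0.199 km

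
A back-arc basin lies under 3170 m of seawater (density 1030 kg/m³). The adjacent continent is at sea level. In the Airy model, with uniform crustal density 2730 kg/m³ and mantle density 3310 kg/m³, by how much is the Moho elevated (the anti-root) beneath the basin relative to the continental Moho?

9290 m

Isostatic balance requires: replacing crust with seawater at the top is compensated by replacing crust with mantle at the base: d (ρ_c − ρ_w) = a (ρ_m − ρ_c).
a = d (ρ_c − ρ_w)/(ρ_m − ρ_c) = 3170 m × 1700/580 = 9290 m.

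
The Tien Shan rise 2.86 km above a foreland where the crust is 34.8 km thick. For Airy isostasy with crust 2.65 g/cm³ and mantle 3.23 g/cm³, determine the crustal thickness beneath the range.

50.7 km

Root depth r = h ρ_c / (ρ_m − ρ_c) = 2.86 km × 2.65 / 0.58 = 13.07 km.
Total thickness = T + h + r = 34.8 km + 2.86 km + 13.07 km = 50.7 km.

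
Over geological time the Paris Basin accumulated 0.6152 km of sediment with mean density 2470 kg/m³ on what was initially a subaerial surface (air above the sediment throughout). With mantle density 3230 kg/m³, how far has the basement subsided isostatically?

Subaerial load: s = t ρ_sed / ρ_m = 0.6152 km × 2470/3230 = 0.47 km.

0.47 km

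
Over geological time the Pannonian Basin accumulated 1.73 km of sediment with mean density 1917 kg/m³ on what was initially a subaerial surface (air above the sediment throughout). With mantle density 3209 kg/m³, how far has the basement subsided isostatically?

Subaerial load: s = t ρ_sed / ρ_m = 1.73 km × 1917/3209 = 1.03 km.

1.03 km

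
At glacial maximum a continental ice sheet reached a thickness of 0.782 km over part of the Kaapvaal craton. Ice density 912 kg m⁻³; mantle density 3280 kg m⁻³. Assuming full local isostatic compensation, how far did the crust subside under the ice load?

0.217 km

For local isostatic compensation: the ice load ρ_ice t is balanced by mantle displaced below, ρ_m s.
s = t ρ_ice / ρ_m = 0.782 km × 912/3280 = 0.217 km.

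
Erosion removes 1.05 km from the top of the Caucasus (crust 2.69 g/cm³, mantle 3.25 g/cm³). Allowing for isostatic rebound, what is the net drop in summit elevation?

Rebound u = e ρ_c/ρ_m = 1.05 km × 2.69/3.25 = 0.8691 km.
Net surface drop = e − u = 1.05 km − 0.8691 km = e (ρ_m − ρ_c)/ρ_m = 0.181 km.

0.181 km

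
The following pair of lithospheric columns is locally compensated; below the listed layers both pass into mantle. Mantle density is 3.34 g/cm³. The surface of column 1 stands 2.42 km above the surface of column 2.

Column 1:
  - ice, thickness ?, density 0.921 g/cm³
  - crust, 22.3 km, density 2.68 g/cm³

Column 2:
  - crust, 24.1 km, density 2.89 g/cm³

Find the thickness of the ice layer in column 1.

1.74 km

Take the compensation level at the base of the deeper column (depth z_c below the surface of column 1) and equate Σ ρ_i t_i down to z_c; mantle fills any gap and the z_c terms cancel.
Column 1: x×0.921 + 22.3×2.68 + (z_c − 22.3 − x)×3.34
Column 2: 2.42×0 + 24.1×2.89 + (z_c − 2.42 − 24.1)×3.34
The z_c×3.34 term appears on both sides and cancels. Collect the known terms of each column as K = Σ(ρt)_known − 3.34 × (depth of known layers): K_1 = 59.764 − 3.34×22.3 = −14.718; K_2 = 69.649 − 3.34×(2.42 + 24.1) = −18.9278.
Balance: K_1 − x×(3.34 − 0.921) = K_2, so x = (K_1 − K_2)/(3.34 − 0.921) = 4.2098/2.419 = 1.74 km.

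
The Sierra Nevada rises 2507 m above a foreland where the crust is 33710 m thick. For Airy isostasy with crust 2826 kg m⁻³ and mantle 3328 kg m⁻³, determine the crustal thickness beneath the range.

50300 m

Root depth r = h ρ_c / (ρ_m − ρ_c) = 2507 m × 2826 / 502 = 14110 m.
Total thickness = T + h + r = 33710 m + 2507 m + 14110 m = 50300 m.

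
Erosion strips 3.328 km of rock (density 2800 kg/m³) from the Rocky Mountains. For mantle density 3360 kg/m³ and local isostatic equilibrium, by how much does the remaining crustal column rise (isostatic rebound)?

Unloading: uplift u = e ρ_c/ρ_m = 3.328 km × 2800/3360 = 2.77 km.

2.77 km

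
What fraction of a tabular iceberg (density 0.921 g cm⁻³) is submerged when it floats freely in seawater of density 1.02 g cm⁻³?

Submerged fraction = ρ_obj/ρ_fluid = 0.921/1.02 = 0.903.

0.903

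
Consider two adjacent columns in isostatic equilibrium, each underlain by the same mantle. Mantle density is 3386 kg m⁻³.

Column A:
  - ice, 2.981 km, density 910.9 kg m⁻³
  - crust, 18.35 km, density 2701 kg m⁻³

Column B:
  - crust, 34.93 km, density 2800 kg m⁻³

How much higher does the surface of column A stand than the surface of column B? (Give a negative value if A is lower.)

−0.154 km

For any compensation level in the mantle, the mantle terms cancel and isostasy reduces to e = (Σt_A − Σt_B) − (Σ(ρt)_A − Σ(ρt)_B) / ρ_m.
Σt_A = 21.331 km; Σt_B = 34.93 km; Σ(ρt)_A = 52278.7429; Σ(ρt)_B = 97804 (in km·kg m⁻³).
e = (21.331 − 34.93) − (52278.7429 − 97804) / 3386 = −0.154 km.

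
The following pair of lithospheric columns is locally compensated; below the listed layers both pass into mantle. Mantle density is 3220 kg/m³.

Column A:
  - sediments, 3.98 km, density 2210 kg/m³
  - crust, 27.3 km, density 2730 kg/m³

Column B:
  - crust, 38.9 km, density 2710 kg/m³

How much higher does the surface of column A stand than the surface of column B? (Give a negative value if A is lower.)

−0.758 km

For any compensation level in the mantle, the mantle terms cancel and isostasy reduces to e = (Σt_A − Σt_B) − (Σ(ρt)_A − Σ(ρt)_B) / ρ_m.
Σt_A = 31.28 km; Σt_B = 38.9 km; Σ(ρt)_A = 83324.8; Σ(ρt)_B = 105419 (in km·kg/m³).
e = (31.28 − 38.9) − (83324.8 − 105419) / 3220 = −0.758 km.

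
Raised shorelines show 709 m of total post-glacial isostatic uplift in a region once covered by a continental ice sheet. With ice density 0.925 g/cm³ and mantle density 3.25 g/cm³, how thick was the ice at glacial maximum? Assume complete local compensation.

u = t ρ_ice/ρ_m → t = u ρ_m/ρ_ice = 709 m × 3.25/0.925 = 2490 m.

2490 m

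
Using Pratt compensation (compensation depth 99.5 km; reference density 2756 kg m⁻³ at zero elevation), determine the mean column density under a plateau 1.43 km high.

2720 kg m⁻³

Pratt balance: ρ_ref D = ρ (D + h).
ρ = ρ_ref D/(D + h) = 2756 × 99.5 km/(99.5 km + 1.43 km) = 2720 kg m⁻³.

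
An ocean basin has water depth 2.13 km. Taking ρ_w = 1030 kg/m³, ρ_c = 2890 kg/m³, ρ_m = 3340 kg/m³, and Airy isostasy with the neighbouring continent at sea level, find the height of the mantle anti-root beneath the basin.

Equating mass per unit area of the two columns: replacing crust with seawater at the top is compensated by replacing crust with mantle at the base: d (ρ_c − ρ_w) = a (ρ_m − ρ_c).
a = d (ρ_c − ρ_w)/(ρ_m − ρ_c) = 2.13 km × 1860/450 = 8.8 km.

8.8 km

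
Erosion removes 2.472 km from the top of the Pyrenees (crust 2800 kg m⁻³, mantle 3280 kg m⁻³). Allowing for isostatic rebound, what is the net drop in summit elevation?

Rebound u = e ρ_c/ρ_m = 2.472 km × 2800/3280 = 2.11 km.
Net surface drop = e − u = 2.472 km − 2.11 km = e (ρ_m − ρ_c)/ρ_m = 0.362 km.

0.362 km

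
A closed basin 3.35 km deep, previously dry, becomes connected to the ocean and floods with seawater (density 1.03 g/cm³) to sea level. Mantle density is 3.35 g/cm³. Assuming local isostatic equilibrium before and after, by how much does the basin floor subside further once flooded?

1.49 km

After flooding the water column is d + s deep. Its weight must equal the weight of mantle displaced by the extra subsidence s: (d + s) ρ_w = s ρ_m.
s = d ρ_w / (ρ_m − ρ_w) = 3.35 km × 1.03/(3.35 − 1.03) = 1.49 km.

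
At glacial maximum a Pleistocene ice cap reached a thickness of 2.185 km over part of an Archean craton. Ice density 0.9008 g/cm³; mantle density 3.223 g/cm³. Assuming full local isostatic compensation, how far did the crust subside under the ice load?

0.611 km

Isostatic balance requires: the ice load ρ_ice t is balanced by mantle displaced below, ρ_m s.
s = t ρ_ice / ρ_m = 2.185 km × 0.9008/3.223 = 0.611 km.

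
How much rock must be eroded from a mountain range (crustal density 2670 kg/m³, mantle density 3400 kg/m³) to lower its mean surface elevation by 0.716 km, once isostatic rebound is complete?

3.33 km

Net drop Δ = e − u = e − e ρ_c/ρ_m = e (ρ_m − ρ_c)/ρ_m.
e = Δ ρ_m/(ρ_m − ρ_c) = 0.716 km × 3400/730 = 3.33 km.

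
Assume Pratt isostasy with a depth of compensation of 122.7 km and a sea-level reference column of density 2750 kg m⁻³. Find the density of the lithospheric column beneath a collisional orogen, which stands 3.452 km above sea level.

2670 kg m⁻³

Pratt balance: ρ_ref D = ρ (D + h).
ρ = ρ_ref D/(D + h) = 2750 × 122.7 km/(122.7 km + 3.452 km) = 2670 kg m⁻³.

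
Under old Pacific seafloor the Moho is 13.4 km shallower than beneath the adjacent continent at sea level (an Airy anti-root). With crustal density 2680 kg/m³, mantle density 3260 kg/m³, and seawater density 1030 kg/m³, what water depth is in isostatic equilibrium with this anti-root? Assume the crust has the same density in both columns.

4.71 km

Replacing a thickness d of crust by seawater at the top must be balanced by replacing crust with mantle at the base: d (ρ_c − ρ_w) = a (ρ_m − ρ_c).
d = a (ρ_m − ρ_c)/(ρ_c − ρ_w) = 13.4 km × 580/1650 = 4.71 km.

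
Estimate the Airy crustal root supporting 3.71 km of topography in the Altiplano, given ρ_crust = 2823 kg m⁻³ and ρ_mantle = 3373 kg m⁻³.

For local isostatic compensation: the weight of the topography is balanced by the buoyancy of the root, ρ_c h = (ρ_m − ρ_c) r.
r = h · ρ_c / (ρ_m − ρ_c) = 3.71 km × 2823 / (3373 − 2823) = 19 km.

19 km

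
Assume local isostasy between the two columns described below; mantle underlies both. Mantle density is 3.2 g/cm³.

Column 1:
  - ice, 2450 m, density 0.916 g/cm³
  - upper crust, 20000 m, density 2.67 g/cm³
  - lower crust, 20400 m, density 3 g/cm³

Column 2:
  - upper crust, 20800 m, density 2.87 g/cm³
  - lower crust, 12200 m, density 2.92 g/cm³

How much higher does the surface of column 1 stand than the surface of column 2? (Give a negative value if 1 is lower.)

For any compensation level in the mantle, the mantle terms cancel and isostasy reduces to e = (Σt_1 − Σt_2) − (Σ(ρt)_1 − Σ(ρt)_2) / ρ_m.
Σt_1 = 42850 m; Σt_2 = 33000 m; Σ(ρt)_1 = 116844.2; Σ(ρt)_2 = 95320 (in m·g/cm³).
e = (42850 − 33000) − (116844.2 − 95320) / 3.2 = 3120 m.

3120 m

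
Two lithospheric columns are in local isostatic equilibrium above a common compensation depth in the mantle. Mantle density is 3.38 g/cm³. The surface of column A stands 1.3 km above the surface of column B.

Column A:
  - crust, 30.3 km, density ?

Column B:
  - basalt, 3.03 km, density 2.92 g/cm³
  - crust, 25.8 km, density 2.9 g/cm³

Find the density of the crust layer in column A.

Take the compensation level at the base of the deeper column (depth z_c below the surface of column A) and equate Σ ρ_i t_i down to z_c; mantle fills any gap and the z_c terms cancel.
Column A: 30.3×ρ + (z_c − 30.3)×3.38
Column B: 1.3×0 + 3.03×2.92 + 25.8×2.9 + (z_c − 1.3 − 28.83)×3.38
The z_c×3.38 term appears on both sides and cancels. Collect the known terms of each column as K = Σ(ρt)_known − 3.38 × (depth of known layers): K_A = 0 − 3.38×30.3 = −102.414; K_B = 83.6676 − 3.38×(1.3 + 28.83) = −18.1718.
Balance: K_A + 30.3×ρ = K_B, so ρ = (K_B − K_A)/30.3 = 84.2422/30.3 = 2.78 g/cm³.

2.78 g/cm³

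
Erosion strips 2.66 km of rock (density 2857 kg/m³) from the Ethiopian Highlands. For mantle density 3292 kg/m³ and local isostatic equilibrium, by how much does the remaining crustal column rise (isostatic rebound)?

2.31 km

Unloading: uplift u = e ρ_c/ρ_m = 2.66 km × 2857/3292 = 2.31 km.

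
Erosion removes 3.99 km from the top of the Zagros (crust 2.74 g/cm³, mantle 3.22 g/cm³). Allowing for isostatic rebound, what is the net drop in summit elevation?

0.595 km

Rebound u = e ρ_c/ρ_m = 3.99 km × 2.74/3.22 = 3.395 km.
Net surface drop = e − u = 3.99 km − 3.395 km = e (ρ_m − ρ_c)/ρ_m = 0.595 km.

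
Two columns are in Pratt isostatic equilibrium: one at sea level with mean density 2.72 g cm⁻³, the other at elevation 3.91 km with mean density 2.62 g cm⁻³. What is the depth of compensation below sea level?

ρ_ref D = ρ (D + h) → D (ρ_ref − ρ) = ρ h.
D = ρ h/(ρ_ref − ρ) = 2.62 × 3.91 km/(2.72 − 2.62) = 102 km.

102 km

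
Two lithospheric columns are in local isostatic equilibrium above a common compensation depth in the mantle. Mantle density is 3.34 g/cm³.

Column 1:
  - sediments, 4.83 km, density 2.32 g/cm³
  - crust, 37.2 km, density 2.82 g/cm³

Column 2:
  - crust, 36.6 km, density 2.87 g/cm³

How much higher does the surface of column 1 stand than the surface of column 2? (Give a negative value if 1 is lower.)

For any compensation level in the mantle, the mantle terms cancel and isostasy reduces to e = (Σt_1 − Σt_2) − (Σ(ρt)_1 − Σ(ρt)_2) / ρ_m.
Σt_1 = 42.03 km; Σt_2 = 36.6 km; Σ(ρt)_1 = 116.1096; Σ(ρt)_2 = 105.042 (in km·g/cm³).
e = (42.03 − 36.6) − (116.1096 − 105.042) / 3.34 = 2.12 km.

2.12 km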